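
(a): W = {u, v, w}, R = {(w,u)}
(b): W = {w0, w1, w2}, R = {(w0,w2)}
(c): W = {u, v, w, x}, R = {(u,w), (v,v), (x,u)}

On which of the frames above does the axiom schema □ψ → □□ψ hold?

(a), (b)

The schema corresponds to transitivity: ∀x ∀y ∀z (Rxy ∧ Ryz → Rxz).
(a): ✓.
(b): ✓.
(c): fails — Rxu and Ruw but not Rxw.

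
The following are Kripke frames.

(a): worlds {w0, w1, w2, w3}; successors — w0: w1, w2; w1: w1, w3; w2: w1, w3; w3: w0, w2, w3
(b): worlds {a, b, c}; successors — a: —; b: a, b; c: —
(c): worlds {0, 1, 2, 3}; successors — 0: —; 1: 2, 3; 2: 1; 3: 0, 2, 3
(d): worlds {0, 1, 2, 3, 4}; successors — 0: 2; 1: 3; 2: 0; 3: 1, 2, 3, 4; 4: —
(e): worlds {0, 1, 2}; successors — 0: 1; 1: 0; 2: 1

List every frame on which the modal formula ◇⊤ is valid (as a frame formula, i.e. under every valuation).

This is the axiom for seriality; its first-order frame correspondent is ∀x ∃y Rxy.
(a): ✓.
(b): fails — world a has no successor.
(c): fails — world 0 has no successor.
(d): fails — world 4 has no successor.
(e): ✓.
Valid on: (a), (e).

(a), (e)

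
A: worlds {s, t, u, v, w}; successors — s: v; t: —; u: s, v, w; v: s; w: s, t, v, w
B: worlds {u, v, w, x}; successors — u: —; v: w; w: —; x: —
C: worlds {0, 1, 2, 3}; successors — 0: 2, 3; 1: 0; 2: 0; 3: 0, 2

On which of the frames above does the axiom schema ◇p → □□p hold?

This is the axiom for a generalized confluence (Geach) condition; its first-order frame correspondent is ∀x ∀y ∀z ((xRy ∧ xR²z) → ∃w (y = w ∧ z = w)).
A: fails — sRv, sR²s but v ≠ s.
B: satisfies the condition.
C: fails — 0R2, 0R²0 but 2 ≠ 0.

B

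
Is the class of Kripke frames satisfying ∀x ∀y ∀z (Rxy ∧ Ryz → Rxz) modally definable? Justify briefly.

Definable; □p → □□p defines it

This is a Sahlqvist condition; the 4 axiom □p → □□p defines it.
Suppose □p→□□p is valid. Take Rxy, Ryz and set V(p)={w : Rxw}. Then □p at x, so □□p at x, so □p at y, so p at z, i.e. Rxz.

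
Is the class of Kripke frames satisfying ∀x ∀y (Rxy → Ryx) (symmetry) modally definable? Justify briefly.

Yes — defined by r → □◇r

Yes: it is symmetry, defined by the B schema r → □◇r.
Suppose r→□◇r is valid. Take Rxy and set V(r)={x}. Then r at x, so □◇r at x, so ◇r at y, so some z with Ryz has r; z=x, i.e. Ryx.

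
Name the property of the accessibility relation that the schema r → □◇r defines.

symmetry: ∀x ∀y (Rxy → Ryx)

Suppose r→□◇r is valid. Take Rxy and set V(r)={x}. Then r at x, so □◇r at x, so ◇r at y, so some z with Ryz has r; z=x, i.e. Ryx.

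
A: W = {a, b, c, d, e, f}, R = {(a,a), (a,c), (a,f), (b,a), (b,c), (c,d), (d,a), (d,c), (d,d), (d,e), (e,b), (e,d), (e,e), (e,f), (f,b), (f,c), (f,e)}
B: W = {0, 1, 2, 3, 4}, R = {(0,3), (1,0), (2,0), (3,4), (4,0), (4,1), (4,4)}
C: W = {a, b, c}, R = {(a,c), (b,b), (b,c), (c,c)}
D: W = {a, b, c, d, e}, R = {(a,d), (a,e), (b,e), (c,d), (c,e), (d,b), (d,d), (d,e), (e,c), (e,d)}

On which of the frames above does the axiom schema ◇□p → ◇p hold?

Frame correspondent (Sahlqvist): ∀x ∀y (xRy → ∃w (yRw ∧ xRw)) — i.e. a generalized confluence (Geach) condition.
A: fails — aRc but no w with cRw and aRw.
B: fails — 0R3 but no w with 3Rw and 0Rw.
C: satisfies the condition.
D: fails — bRe but no w with eRw and bRw.

C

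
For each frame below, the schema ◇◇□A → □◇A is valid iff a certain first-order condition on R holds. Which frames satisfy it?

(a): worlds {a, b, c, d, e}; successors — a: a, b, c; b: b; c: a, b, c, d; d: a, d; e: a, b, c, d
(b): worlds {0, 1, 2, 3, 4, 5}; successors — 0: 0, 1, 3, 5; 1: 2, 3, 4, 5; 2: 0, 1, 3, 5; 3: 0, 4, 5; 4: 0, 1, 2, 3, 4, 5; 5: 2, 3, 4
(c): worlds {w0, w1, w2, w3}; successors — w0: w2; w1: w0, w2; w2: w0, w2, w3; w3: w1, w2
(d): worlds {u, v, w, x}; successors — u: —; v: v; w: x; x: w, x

(b), (c), (d)

This is the axiom for a generalized confluence (Geach) condition; its first-order frame correspondent is ∀x ∀y ∀z ((xR²y ∧ xRz) → ∃w (yRw ∧ zRw)).
(a): fails — aR²d, aRb but no w with dRw and bRw.
(b): holds.
(c): holds.
(d): holds.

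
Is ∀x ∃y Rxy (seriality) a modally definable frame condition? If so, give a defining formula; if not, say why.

Yes, by □q → ◇q

This is a Sahlqvist condition; the D axiom □q → ◇q defines it.
Suppose □q→◇q is valid. At any x set V(q)=W. Then □q at x, so ◇q at x, so x has a successor.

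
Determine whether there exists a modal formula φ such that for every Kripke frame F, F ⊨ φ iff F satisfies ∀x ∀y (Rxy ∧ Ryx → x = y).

Not definable by any modal formula

Modal frame validity is preserved under surjective bounded morphisms.
The 6-cycle (worlds a,b,c,d,e,f with a→b→c→d→e→f→a) is antisymmetric. Sending even-indexed worlds to a and odd-indexed worlds to b is a surjective bounded morphism onto the two-world frame with a↔b, which is not antisymmetric.
So no modal formula (or set of formulas) defines exactly the antisymmetric frames.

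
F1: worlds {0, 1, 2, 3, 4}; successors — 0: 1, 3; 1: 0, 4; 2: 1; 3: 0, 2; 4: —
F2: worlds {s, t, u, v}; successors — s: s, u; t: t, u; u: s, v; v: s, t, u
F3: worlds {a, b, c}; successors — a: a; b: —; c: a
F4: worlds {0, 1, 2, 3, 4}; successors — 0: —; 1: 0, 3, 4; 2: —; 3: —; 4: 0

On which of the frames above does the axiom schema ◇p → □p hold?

F3

Frame correspondent (Sahlqvist): ∀x ∀y ∀z (Rxy ∧ Rxz → y = z) — i.e. partial functionality.
F1: fails — 0 sees both 1 and 3.
F2: fails — s sees both s and u.
F3: ✓.
F4: fails — 1 sees both 0 and 3.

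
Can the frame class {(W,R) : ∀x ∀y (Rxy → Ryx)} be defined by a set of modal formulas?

Yes, by p → □◇p

The condition is symmetry. A defining modal formula is p → □◇p.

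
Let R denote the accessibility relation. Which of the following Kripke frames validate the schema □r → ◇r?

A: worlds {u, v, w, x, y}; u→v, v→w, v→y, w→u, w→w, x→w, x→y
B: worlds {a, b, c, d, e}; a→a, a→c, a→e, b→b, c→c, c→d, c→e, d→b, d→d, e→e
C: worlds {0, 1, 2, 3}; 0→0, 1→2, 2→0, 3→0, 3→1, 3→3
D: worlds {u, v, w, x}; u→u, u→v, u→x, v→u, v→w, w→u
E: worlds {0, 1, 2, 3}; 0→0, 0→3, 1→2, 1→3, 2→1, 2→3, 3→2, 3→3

The schema corresponds to seriality: ∀x ∃y Rxy.
A: fails — world y has no successor.
B: condition met.
C: condition met.
D: fails — world x has no successor.
E: condition met.
Valid on: B, C, E.

B, C, E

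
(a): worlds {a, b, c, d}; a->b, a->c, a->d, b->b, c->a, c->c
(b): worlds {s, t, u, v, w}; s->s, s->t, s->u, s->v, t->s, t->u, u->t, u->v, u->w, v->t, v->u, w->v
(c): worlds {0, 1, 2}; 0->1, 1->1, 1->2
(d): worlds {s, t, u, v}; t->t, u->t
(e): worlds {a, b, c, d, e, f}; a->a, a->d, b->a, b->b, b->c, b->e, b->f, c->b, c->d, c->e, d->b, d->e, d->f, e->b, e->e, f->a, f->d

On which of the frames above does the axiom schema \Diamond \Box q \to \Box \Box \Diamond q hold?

This is the axiom for a generalized confluence (Geach) condition; its first-order frame correspondent is \forall x \forall y \forall z ((xRy \wedge x R^2 z) \to \exists w (yRw \wedge zRw)).
(a): fails — aRb, aR²c but no w with bRw and cRw.
(b): fails — sRt, sR²u but no w* with tRw* and uRw*.
(c): fails — 0R1, 0R²2 but no w with 1Rw and 2Rw.
(d): holds.
(e): fails — aRa, aR²d but no w with aRw and dRw.

(d)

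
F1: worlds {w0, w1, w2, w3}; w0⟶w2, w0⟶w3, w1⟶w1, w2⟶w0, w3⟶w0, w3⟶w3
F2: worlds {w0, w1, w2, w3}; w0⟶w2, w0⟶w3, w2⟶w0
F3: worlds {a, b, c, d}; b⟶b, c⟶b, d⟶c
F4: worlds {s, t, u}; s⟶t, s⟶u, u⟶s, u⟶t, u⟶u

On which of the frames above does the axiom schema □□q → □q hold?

F4

This is the axiom for density; its first-order frame correspondent is ∀x ∀y (Rxy → ∃z (Rxz ∧ Rzy)).
F1: fails — Rw0w2 but no z with Rw0z and Rzw2.
F2: fails — Rw0w2 but no z with Rw0z and Rzw2.
F3: fails — Rdc but no z with Rdz and Rzc.
F4: ✓.
Valid on: F4.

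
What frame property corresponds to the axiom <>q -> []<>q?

Suppose ◇q→□◇q is valid. Take Rxy, Rxz and set V(q)={y}. Then ◇q at x, so □◇q at x, so ◇q at z, so some w with Rzw has q; w=y, i.e. Rzy. By symmetry of the argument, Ryz.

the Euclidean property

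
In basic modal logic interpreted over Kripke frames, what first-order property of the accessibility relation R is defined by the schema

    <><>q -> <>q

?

transitivity

This schema is equivalent to the 4 axiom □q → □□q.
It corresponds to transitivity: forall x forall y forall z (Rxy & Ryz -> Rxz).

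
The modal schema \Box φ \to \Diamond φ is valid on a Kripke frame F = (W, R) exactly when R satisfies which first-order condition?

Suppose □φ→◇φ is valid. At any x set V(φ)=W. Then □φ at x, so ◇φ at x, so x has a successor.

seriality: \forall x \exists y Rxy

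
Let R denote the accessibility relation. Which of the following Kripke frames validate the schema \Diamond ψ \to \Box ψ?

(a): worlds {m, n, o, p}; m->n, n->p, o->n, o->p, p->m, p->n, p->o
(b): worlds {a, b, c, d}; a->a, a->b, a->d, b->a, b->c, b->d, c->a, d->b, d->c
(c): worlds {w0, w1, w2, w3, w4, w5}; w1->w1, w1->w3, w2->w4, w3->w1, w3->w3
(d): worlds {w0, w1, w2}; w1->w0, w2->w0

This is the axiom for partial functionality; its first-order frame correspondent is \forall x \forall y \forall z (Rxy \wedge Rxz \to y = z).
(a): fails — o sees both n and p.
(b): fails — a sees both a and b.
(c): fails — w1 sees both w1 and w3.
(d): ✓.

(d)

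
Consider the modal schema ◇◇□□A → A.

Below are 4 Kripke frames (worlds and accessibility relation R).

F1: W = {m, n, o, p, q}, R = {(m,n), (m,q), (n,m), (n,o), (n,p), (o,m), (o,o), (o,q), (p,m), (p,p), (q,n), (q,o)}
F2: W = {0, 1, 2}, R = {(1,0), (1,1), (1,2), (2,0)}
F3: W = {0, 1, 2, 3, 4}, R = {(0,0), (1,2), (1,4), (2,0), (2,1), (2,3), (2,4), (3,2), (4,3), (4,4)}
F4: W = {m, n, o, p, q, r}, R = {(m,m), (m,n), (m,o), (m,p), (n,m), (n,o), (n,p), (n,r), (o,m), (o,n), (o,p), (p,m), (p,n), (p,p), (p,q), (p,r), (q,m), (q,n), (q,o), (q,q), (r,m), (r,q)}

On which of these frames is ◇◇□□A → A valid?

This is the axiom for a generalized confluence (Geach) condition; its first-order frame correspondent is ∀x ∀y (xR²y → ∃w (yR²w ∧ x = w)).
F1: fails — nR²q but no w with qR²w and n=w.
F2: fails — 1R²0 but no w with 0R²w and 1=w.
F3: fails — 1R²0 but no w with 0R²w and 1=w.
F4: ✓.
Valid on: F4.

F4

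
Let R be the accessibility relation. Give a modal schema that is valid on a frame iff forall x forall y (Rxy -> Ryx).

A defining formula is ψ → □◇ψ (the B axiom).
Suppose ψ→□◇ψ is valid. Take Rxy and set V(ψ)={x}. Then ψ at x, so □◇ψ at x, so ◇ψ at y, so some z with Ryz has ψ; z=x, i.e. Ryx.

ψ → □◇ψ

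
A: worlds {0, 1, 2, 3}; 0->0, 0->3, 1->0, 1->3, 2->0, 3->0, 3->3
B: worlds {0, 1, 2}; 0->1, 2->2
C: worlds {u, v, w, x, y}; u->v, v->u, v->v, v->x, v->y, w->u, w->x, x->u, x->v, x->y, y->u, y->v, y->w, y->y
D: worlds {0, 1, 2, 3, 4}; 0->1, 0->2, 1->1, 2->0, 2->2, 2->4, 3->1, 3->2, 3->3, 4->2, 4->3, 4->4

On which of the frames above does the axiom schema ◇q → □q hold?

The schema corresponds to partial functionality: ∀x ∀y ∀z (Rxy ∧ Rxz → y = z).
A: fails — 0 sees both 0 and 3.
B: holds.
C: fails — v sees both u and v.
D: fails — 0 sees both 1 and 2.
Valid on: B.

B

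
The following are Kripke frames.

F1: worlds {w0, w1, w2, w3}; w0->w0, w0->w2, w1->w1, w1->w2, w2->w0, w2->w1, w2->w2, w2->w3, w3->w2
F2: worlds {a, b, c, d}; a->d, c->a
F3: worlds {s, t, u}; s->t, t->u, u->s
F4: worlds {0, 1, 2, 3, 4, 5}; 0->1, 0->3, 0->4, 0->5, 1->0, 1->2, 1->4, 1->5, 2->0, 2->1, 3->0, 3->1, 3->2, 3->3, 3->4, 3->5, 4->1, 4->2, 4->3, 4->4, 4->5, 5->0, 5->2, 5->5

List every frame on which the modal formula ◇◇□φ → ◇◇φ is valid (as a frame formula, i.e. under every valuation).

F1, F4

This is the axiom for a generalized confluence (Geach) condition; its first-order frame correspondent is ∀x ∀y (xR²y → ∃w (yRw ∧ xR²w)).
F1: condition met.
F2: fails — cR²d but no w with dRw and cR²w.
F3: fails — sR²u but no w with uRw and sR²w.
F4: condition met.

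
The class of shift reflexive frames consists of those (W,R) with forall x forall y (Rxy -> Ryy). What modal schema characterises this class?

□(□ψ → ψ)

A defining formula is □(□ψ → ψ) (the T□ axiom).
Suppose □(□ψ→ψ) is valid. Take Rxy and set V(ψ)={w : Ryw}. Then at y, □ψ holds; since □(□ψ→ψ) at x, □ψ→ψ at y, so ψ at y, i.e. Ryy.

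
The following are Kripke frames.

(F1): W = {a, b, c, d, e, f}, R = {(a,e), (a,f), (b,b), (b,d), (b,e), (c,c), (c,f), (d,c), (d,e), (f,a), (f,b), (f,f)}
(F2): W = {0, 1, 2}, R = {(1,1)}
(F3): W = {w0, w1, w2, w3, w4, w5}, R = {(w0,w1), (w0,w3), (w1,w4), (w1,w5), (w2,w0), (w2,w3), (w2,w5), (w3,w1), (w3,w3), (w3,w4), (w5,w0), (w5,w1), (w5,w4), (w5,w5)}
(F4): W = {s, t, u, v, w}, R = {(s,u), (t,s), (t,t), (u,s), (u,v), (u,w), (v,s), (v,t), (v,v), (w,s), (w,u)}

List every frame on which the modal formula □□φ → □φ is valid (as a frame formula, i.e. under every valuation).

(F2), (F3)

The schema corresponds to density: ∀x ∀y (Rxy → ∃z (Rxz ∧ Rzy)).
(F1): fails — Rae but no z with Raz and Rze.
(F2): holds.
(F3): holds.
(F4): fails — Ruw but no z with Ruz and Rzw.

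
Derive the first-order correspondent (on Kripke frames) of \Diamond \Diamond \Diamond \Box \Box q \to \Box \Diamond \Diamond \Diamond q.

\forall x \forall y \forall z ((x R^3 y \wedge xRz) \to \exists w (y R^2 w \wedge z R^3 w))

This is a Sahlqvist (Geach-type) schema ◇^3□^2q → □^1◇^3q.
First-order correspondent: \forall x \forall y \forall z ((x R^3 y \wedge xRz) \to \exists w (y R^2 w \wedge z R^3 w)).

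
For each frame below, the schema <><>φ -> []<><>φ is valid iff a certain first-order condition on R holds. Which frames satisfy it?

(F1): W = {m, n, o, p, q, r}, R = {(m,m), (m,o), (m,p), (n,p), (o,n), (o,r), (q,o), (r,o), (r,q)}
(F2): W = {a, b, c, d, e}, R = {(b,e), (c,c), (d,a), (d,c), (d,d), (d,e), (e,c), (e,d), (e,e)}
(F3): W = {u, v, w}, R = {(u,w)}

This is the axiom for a generalized confluence (Geach) condition; its first-order frame correspondent is forall x forall y forall z ((x R^2 y & xRz) -> exists w (y = w & z R^2 w)).
(F1): fails — mR²m, mRo but no w with m=w and oR²w.
(F2): fails — dR²a, dRa but no w with a=w and aR²w.
(F3): holds.
Valid on: (F3).

(F3)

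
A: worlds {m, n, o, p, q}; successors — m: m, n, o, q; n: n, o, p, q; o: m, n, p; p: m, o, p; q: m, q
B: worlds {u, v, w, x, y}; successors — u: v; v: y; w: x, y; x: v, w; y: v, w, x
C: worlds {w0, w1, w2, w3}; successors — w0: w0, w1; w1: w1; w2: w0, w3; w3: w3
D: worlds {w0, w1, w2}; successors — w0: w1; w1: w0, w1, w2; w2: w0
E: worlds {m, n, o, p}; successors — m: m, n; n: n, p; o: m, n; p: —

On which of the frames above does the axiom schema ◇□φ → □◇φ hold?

This is the axiom for convergence; its first-order frame correspondent is ∀x ∀y ∀z (Rxy ∧ Rxz → ∃w (Ryw ∧ Rzw)).
A: ✓.
B: fails — Ryx and Ryw but x and w have no common successor.
C: fails — Rw2w0 and Rw2w3 but w0 and w3 have no common successor.
D: fails — Rw1w2 and Rw1w0 but w2 and w0 have no common successor.
E: fails — Rnn and Rnp but n and p have no common successor.
Valid on: A.

A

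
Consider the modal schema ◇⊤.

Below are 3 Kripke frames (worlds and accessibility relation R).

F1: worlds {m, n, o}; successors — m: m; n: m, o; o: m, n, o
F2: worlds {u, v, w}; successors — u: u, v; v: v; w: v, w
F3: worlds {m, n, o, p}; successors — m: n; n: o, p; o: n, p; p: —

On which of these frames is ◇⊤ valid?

F1, F2

Frame correspondent (Sahlqvist): ∀x ∃y Rxy — i.e. seriality.
F1: satisfies the condition.
F2: satisfies the condition.
F3: fails — world p has no successor.
Valid on: F1, F2.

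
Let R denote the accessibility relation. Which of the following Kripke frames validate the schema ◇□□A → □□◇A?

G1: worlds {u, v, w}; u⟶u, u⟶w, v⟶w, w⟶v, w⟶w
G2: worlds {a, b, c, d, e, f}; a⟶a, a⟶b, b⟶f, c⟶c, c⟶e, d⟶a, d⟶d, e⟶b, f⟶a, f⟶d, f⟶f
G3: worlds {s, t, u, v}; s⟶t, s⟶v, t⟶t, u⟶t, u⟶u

This is the axiom for a generalized confluence (Geach) condition; its first-order frame correspondent is ∀x ∀y ∀z ((xRy ∧ xR²z) → ∃w (yR²w ∧ zRw)).
G1: holds.
G2: fails — cRc, cR²b but no w with cR²w and bRw.
G3: fails — sRv, sR²t but no w with vR²w and tRw.

G1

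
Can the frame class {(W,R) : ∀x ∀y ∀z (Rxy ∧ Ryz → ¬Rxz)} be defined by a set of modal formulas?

Modal frame validity is preserved under surjective bounded morphisms.
The 3-cycle (worlds w0,w1,w2 with w0→w1→w2→w0) is intransitive. Mapping every world to a single reflexive point • is a surjective bounded morphism; the reflexive point is not intransitive (R••∧R•• but R••).
So no modal formula (or set of formulas) defines exactly the intransitive frames.

No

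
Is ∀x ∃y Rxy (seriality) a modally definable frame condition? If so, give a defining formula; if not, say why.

Yes, by □q → ◇q

This is a Sahlqvist condition; the D axiom □q → ◇q defines it.
Suppose □q→◇q is valid. At any x set V(q)=W. Then □q at x, so ◇q at x, so x has a successor.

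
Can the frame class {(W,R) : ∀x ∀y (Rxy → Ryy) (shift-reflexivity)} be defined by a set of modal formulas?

Definable; □(□q → q) defines it

Yes: it is shift-reflexivity, defined by the T□ schema □(□q → q).
Suppose □(□q→q) is valid. Take Rxy and set V(q)={w : Ryw}. Then at y, □q holds; since □(□q→q) at x, □q→q at y, so q at y, i.e. Ryy.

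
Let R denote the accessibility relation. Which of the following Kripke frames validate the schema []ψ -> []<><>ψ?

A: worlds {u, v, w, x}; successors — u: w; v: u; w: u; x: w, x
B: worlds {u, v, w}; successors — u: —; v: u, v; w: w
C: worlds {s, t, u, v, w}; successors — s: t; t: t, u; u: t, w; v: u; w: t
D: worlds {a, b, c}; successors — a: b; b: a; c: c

A, C, D

Frame correspondent (Sahlqvist): forall x forall z (xRz -> exists w (xRw & z R^2 w)) — i.e. a generalized confluence (Geach) condition.
A: satisfies the condition.
B: fails — vRu but no t with vRt and uR²t.
C: satisfies the condition.
D: satisfies the condition.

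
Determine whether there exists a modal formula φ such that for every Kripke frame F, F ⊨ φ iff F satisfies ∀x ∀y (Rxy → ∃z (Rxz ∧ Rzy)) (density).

The condition is density. A defining modal formula is □□r → □r.

Yes — defined by □□r → □r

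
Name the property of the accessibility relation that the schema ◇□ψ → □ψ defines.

The Euclidean property

This is frame-equivalent to ◇ψ → □◇ψ (substitute ¬ψ for ψ and contrapose).
Suppose ◇ψ→□◇ψ is valid. Take Rxy, Rxz and set V(ψ)={y}. Then ◇ψ at x, so □◇ψ at x, so ◇ψ at z, so some w with Rzw has ψ; w=y, i.e. Rzy. By symmetry of the argument, Ryz.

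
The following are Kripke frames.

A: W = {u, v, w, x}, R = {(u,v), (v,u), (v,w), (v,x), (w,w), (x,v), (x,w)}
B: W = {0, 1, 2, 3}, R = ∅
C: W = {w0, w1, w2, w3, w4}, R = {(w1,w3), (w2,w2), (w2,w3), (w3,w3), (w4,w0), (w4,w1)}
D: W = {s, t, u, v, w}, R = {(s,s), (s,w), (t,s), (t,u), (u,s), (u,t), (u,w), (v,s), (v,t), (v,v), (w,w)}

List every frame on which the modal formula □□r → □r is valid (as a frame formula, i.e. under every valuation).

Frame correspondent (Sahlqvist): ∀x ∀y (Rxy → ∃z (Rxz ∧ Rzy)) — i.e. density.
A: fails — Ruv but no z with Ruz and Rzv.
B: condition met.
C: fails — Rw4w1 but no z with Rw4z and Rzw1.
D: fails — Rut but no z with Ruz and Rzt.
Valid on: B.

B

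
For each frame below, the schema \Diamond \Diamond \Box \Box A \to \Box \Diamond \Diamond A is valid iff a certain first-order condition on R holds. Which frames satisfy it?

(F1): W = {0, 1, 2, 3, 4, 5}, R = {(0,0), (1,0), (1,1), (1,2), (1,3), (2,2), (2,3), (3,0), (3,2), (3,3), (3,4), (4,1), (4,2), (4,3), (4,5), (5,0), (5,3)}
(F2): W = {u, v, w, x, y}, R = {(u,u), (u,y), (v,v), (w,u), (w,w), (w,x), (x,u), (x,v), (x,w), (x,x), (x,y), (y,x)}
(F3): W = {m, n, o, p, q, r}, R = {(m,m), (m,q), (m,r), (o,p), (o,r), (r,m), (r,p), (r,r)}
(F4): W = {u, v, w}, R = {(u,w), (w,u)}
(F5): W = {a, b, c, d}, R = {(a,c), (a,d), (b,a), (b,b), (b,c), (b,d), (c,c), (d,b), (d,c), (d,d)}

The schema corresponds to a generalized confluence (Geach) condition: \forall x \forall y \forall z ((x R^2 y \wedge xRz) \to \exists w (y R^2 w \wedge z R^2 w)).
(F1): holds.
(F2): fails — wR²v, wRu but no t with vR²t and uR²t.
(F3): fails — mR²m, mRq but no w with mR²w and qR²w.
(F4): fails — uR²u, uRw but no t with uR²t and wR²t.
(F5): holds.
Valid on: (F1), (F5).

(F1), (F5)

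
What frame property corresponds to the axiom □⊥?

□⊥ is valid iff no world has any successor (otherwise □⊥ fails at any world with one).

emptiness of R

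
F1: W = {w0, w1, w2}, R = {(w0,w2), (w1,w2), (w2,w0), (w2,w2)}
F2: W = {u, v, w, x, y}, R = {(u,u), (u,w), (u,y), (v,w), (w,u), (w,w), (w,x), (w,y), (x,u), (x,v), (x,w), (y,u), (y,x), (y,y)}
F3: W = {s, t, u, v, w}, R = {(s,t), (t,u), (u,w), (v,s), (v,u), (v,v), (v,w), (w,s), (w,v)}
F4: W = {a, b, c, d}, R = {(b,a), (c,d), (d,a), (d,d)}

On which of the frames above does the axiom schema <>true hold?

This is the axiom for seriality; its first-order frame correspondent is forall x exists y Rxy.
F1: satisfies the condition.
F2: satisfies the condition.
F3: satisfies the condition.
F4: fails — world a has no successor.

F1, F2, F3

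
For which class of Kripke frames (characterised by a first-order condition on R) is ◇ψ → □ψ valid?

Suppose ◇ψ→□ψ is valid. Take Rxy, Rxz and set V(ψ)={y}. Then ◇ψ at x, so □ψ at x, so ψ at z, i.e. z=y.
Conversely, any frame satisfying ∀x ∀y ∀z (Rxy ∧ Rxz → y = z) validates the schema.
Frame condition: ∀x ∀y ∀z (Rxy ∧ Rxz → y = z).

partial functionality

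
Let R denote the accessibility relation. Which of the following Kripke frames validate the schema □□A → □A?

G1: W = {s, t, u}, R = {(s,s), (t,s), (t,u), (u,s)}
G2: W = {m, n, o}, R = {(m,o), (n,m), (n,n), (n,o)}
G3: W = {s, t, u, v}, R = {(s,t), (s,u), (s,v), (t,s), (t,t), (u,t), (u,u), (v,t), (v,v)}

Frame correspondent (Sahlqvist): ∀x ∀y (Rxy → ∃z (Rxz ∧ Rzy)) — i.e. density.
G1: fails — Rtu but no z with Rtz and Rzu.
G2: fails — Rmo but no z with Rmz and Rzo.
G3: holds.
Valid on: G3.

G3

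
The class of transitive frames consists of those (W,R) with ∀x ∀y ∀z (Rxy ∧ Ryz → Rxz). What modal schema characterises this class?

The condition is transitivity. The 4 schema □q → □□q defines it.
Suppose □q→□□q is valid. Take Rxy, Ryz and set V(q)={w : Rxw}. Then □q at x, so □□q at x, so □q at y, so q at z, i.e. Rxz.

□q → □□q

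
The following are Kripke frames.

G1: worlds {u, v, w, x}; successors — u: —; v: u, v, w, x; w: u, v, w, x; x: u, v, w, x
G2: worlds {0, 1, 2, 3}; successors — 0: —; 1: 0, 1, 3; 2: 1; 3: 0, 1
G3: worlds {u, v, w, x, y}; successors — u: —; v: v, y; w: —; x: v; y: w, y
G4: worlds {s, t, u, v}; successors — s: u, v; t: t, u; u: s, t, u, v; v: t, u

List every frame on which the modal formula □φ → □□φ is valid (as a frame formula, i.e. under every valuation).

Frame correspondent (Sahlqvist): ∀x ∀y ∀z (Rxy ∧ Ryz → Rxz) — i.e. transitivity.
G1: ✓.
G2: fails — R31 and R13 but not R33.
G3: fails — Rvy and Ryw but not Rvw.
G4: fails — Rvu and Ruv but not Rvv.

G1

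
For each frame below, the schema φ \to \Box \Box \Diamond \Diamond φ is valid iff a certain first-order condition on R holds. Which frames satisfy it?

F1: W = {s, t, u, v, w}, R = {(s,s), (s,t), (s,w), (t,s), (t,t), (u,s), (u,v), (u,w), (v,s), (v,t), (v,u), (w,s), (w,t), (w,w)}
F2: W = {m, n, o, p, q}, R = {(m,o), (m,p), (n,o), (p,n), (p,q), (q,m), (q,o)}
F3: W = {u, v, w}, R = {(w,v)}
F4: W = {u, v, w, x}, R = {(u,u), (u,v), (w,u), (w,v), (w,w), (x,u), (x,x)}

This is the axiom for a generalized confluence (Geach) condition; its first-order frame correspondent is \forall x \forall z (x R^2 z \to \exists w (x = w \wedge z R^2 w)).
F1: fails — uR²s but no w* with u=w* and sR²w*.
F2: fails — mR²n but no w with m=w and nR²w.
F3: holds.
F4: fails — uR²v but no t with u=t and vR²t.
Valid on: F3.

F3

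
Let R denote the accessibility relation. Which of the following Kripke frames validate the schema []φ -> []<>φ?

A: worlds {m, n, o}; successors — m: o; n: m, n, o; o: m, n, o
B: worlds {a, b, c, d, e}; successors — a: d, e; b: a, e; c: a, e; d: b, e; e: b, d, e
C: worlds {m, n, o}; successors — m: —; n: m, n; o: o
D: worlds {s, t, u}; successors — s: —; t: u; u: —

A, B

Frame correspondent (Sahlqvist): forall x forall z (xRz -> exists w (xRw & zRw)) — i.e. a generalized confluence (Geach) condition.
A: holds.
B: holds.
C: fails — nRm but no w with nRw and mRw.
D: fails — tRu but no w with tRw and uRw.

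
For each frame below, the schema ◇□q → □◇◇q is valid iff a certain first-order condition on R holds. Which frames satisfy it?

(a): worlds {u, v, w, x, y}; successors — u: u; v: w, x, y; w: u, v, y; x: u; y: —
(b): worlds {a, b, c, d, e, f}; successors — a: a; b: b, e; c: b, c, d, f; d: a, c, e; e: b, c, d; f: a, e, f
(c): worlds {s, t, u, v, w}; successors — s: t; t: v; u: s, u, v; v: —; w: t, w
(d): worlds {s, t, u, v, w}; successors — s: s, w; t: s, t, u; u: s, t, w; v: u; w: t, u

The schema corresponds to a generalized confluence (Geach) condition: ∀x ∀y ∀z ((xRy ∧ xRz) → ∃w (yRw ∧ zR²w)).
(a): fails — vRw, vRy but no t with wRt and yR²t.
(b): fails — dRc, dRa but no w with cRw and aR²w.
(c): fails — sRt, sRt but no w* with tRw* and tR²w*.
(d): condition met.

(d)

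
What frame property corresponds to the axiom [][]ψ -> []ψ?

density

This schema is the C4 axiom.
It corresponds to density: forall x forall y (Rxy -> exists z (Rxz & Rzy)).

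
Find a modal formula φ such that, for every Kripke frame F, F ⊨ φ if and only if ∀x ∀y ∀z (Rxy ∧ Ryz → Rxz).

□r → □□r

This is transitivity; the standard corresponding axiom is 4: □r → □□r.
Suppose □r→□□r is valid. Take Rxy, Ryz and set V(r)={w : Rxw}. Then □r at x, so □□r at x, so □r at y, so r at z, i.e. Rxz.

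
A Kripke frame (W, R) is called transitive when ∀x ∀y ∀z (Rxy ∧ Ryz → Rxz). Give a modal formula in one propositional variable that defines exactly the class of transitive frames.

The condition is transitivity. The 4 schema □s → □□s defines it.
Suppose □s→□□s is valid. Take Rxy, Ryz and set V(s)={w : Rxw}. Then □s at x, so □□s at x, so □s at y, so s at z, i.e. Rxz.

□s → □□s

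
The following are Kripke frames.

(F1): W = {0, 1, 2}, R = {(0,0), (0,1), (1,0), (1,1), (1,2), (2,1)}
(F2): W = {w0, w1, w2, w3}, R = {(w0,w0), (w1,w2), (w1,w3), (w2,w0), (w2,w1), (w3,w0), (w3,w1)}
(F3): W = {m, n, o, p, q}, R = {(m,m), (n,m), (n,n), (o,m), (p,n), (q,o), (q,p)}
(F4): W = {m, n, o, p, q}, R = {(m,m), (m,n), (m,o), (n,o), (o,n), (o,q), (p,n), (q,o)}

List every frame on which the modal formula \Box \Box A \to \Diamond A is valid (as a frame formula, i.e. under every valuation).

Frame correspondent (Sahlqvist): \forall x \exists w (x R^2 w \wedge xRw) — i.e. a generalized confluence (Geach) condition.
(F1): ✓.
(F2): fails — at w1 but no w with w1R²w and w1Rw.
(F3): fails — at q but no w with qR²w and qRw.
(F4): fails — at n but no w with nR²w and nRw.
Valid on: (F1).

(F1)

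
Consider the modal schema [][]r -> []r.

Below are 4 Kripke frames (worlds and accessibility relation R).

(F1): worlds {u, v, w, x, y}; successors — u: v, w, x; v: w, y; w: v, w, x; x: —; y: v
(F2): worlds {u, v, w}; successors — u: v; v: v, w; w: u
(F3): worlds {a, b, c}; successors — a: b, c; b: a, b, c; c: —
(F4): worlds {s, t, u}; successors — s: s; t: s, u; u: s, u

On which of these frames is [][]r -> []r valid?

The schema corresponds to density: forall x forall y (Rxy -> exists z (Rxz & Rzy)).
(F1): fails — Ryv but no z with Ryz and Rzv.
(F2): fails — Rwu but no z with Rwz and Rzu.
(F3): holds.
(F4): holds.
Valid on: (F3), (F4).

(F3), (F4)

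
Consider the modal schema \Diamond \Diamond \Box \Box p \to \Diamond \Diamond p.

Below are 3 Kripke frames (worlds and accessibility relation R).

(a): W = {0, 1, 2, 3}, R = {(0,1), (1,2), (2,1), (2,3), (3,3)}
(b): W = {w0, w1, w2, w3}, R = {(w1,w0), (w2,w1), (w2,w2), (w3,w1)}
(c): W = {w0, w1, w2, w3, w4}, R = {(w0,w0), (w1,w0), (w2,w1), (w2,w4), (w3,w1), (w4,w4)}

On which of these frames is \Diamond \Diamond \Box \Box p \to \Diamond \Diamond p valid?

Frame correspondent (Sahlqvist): \forall x \forall y (x R^2 y \to \exists w (y R^2 w \wedge x R^2 w)) — i.e. a generalized confluence (Geach) condition.
(a): ✓.
(b): fails — w2R²w0 but no w with w0R²w and w2R²w.
(c): ✓.

(a), (c)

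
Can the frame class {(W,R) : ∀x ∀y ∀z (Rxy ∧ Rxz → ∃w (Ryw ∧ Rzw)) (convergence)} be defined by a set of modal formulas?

This is a Sahlqvist condition; the .2 axiom ◇□q → □◇q defines it.
Suppose ◇□q→□◇q is valid. Take Rxy, Rxz and set V(q)={w : Ryw}. Then □q at y so ◇□q at x, so □◇q at x, so ◇q at z, giving w with Rzw and Ryw.

Yes — defined by ◇□q → □◇q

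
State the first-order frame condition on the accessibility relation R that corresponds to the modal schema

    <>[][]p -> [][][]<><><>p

forall x forall y forall z ((xRy & x R^3 z) -> exists w (y R^2 w & z R^3 w))

This is a Sahlqvist (Geach-type) schema ◇^1□^2p → □^3◇^3p.
Minimal-valuation argument: fix x; take any y with xR^1y and any z with xR^3z. Set V(p) to the set of worlds R-reachable from y in exactly 2 steps. Then □^2p holds at y, so the antecedent holds at x; validity forces ◇^3p at z, giving a w with zR^3w and yR^2w.
First-order correspondent: forall x forall y forall z ((xRy & x R^3 z) -> exists w (y R^2 w & z R^3 w)).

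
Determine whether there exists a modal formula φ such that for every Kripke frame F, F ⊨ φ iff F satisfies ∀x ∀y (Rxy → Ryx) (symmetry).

This is a Sahlqvist condition; the B axiom p → □◇p defines it.

Definable; p → □◇p defines it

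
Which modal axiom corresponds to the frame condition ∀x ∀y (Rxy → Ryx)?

ψ → □◇ψ

This is symmetry; the standard corresponding axiom is B: ψ → □◇ψ.
Suppose ψ→□◇ψ is valid. Take Rxy and set V(ψ)={x}. Then ψ at x, so □◇ψ at x, so ◇ψ at y, so some z with Ryz has ψ; z=x, i.e. Ryx.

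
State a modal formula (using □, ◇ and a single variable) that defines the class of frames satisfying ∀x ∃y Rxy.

This is seriality; the standard corresponding axiom is D: □s → ◇s.
Suppose □s→◇s is valid. At any x set V(s)=W. Then □s at x, so ◇s at x, so x has a successor.

□s → ◇s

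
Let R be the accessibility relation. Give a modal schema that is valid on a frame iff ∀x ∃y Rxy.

□s → ◇s

The condition is seriality. The D schema □s → ◇s defines it.
Suppose □s→◇s is valid. At any x set V(s)=W. Then □s at x, so ◇s at x, so x has a successor.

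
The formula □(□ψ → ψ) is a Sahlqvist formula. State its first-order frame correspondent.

Shift-reflexivity

This is the T□ axiom.
It corresponds to shift-reflexivity: ∀x ∀y (Rxy → Ryy).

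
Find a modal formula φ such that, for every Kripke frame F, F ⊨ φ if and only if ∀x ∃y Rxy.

The condition is seriality. The D schema □r → ◇r defines it.
Suppose □r→◇r is valid. At any x set V(r)=W. Then □r at x, so ◇r at x, so x has a successor.

□r → ◇r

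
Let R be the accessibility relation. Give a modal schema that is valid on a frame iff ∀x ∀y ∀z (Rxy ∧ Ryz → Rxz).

□r → □□r

The condition is transitivity. The 4 schema □r → □□r defines it.
Suppose □r→□□r is valid. Take Rxy, Ryz and set V(r)={w : Rxw}. Then □r at x, so □□r at x, so □r at y, so r at z, i.e. Rxz.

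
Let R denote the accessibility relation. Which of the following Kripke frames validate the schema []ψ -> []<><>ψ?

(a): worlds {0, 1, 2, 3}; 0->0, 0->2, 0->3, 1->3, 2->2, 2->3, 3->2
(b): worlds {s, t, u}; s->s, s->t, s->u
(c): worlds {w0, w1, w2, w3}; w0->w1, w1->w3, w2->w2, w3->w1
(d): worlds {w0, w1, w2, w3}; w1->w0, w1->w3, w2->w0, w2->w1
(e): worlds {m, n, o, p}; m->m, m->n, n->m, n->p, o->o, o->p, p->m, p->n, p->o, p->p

(a), (c), (e)

This is the axiom for a generalized confluence (Geach) condition; its first-order frame correspondent is forall x forall z (xRz -> exists w (xRw & z R^2 w)).
(a): satisfies the condition.
(b): fails — sRt but no w with sRw and tR²w.
(c): satisfies the condition.
(d): fails — w1Rw0 but no w with w1Rw and w0R²w.
(e): satisfies the condition.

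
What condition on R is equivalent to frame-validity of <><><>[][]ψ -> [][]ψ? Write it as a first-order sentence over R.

forall x forall y forall z ((x R^3 y & x R^2 z) -> exists w (y R^2 w & z = w))

This is a Sahlqvist (Geach-type) schema ◇^3□^2ψ → □^2◇^0ψ.
Minimal-valuation argument: fix x; take any y with xR^3y and any z with xR^2z. Set V(ψ) to the set of worlds R-reachable from y in exactly 2 steps. Then □^2ψ holds at y, so the antecedent holds at x; validity forces ◇^0ψ at z, giving a w with zR^0w and yR^2w.
First-order correspondent: forall x forall y forall z ((x R^3 y & x R^2 z) -> exists w (y R^2 w & z = w)).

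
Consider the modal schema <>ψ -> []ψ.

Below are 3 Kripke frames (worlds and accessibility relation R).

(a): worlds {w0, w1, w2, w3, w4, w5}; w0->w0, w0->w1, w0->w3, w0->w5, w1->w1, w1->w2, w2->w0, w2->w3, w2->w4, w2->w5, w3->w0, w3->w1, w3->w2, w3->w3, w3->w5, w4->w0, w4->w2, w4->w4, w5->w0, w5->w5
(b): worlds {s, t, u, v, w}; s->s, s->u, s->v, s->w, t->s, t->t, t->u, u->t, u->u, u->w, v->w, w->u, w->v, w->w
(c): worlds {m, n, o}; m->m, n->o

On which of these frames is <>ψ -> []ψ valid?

(c)

Frame correspondent (Sahlqvist): forall x forall y forall z (Rxy & Rxz -> y = z) — i.e. partial functionality.
(a): fails — w0 sees both w0 and w1.
(b): fails — s sees both s and u.
(c): condition met.
Valid on: (c).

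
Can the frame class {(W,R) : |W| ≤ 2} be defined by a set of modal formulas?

Not modally definable

Any modally definable frame class is closed under disjoint unions.
Any modal formula valid on each of 3 disjoint one-world frames is valid on their disjoint union (validity is preserved under disjoint unions). Each one-world frame has |W|=1≤2, but the union has |W|=3.
Hence having at most 2 worlds is not modally definable.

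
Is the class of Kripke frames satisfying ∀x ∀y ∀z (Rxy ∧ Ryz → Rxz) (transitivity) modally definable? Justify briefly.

Yes, by □r → □□r

This is a Sahlqvist condition; the 4 axiom □r → □□r defines it.
Suppose □r→□□r is valid. Take Rxy, Ryz and set V(r)={w : Rxw}. Then □r at x, so □□r at x, so □r at y, so r at z, i.e. Rxz.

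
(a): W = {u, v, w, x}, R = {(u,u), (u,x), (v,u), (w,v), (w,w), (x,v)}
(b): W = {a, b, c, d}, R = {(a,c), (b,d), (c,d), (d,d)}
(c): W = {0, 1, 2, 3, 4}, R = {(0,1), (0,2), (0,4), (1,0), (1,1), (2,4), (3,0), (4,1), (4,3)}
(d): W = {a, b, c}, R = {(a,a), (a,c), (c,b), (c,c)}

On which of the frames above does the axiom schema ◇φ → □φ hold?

The schema corresponds to partial functionality: ∀x ∀y ∀z (Rxy ∧ Rxz → y = z).
(a): fails — u sees both u and x.
(b): ✓.
(c): fails — 0 sees both 1 and 2.
(d): fails — a sees both a and c.

(b)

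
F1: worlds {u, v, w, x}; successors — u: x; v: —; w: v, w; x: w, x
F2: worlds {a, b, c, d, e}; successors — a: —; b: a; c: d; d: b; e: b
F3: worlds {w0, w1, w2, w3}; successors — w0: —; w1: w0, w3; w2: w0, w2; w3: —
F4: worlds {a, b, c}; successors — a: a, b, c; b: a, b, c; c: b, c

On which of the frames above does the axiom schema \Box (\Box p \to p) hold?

F4

This is the axiom for shift-reflexivity; its first-order frame correspondent is \forall x \forall y (Rxy \to Ryy).
F1: fails — Rwv but not Rvv.
F2: fails — Rdb but not Rbb.
F3: fails — Rw1w0 but not Rw0w0.
F4: holds.
Valid on: F4.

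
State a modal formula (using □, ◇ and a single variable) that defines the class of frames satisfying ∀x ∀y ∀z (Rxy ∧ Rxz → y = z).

◇q → □q

The condition is partial functionality. The CD schema ◇q → □q defines it.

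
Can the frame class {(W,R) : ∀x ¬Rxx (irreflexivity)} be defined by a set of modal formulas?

Not definable by any modal formula

Modal frame validity is preserved under surjective bounded morphisms.
The 2-cycle (worlds w0,w1 with w0→w1→w0) is irreflexive, and the map sending every world to a single reflexive point • is a surjective bounded morphism (forth: every edge maps to (•,•); back: every world has a successor). So any modal formula valid on the 2-cycle is also valid on the reflexive point, which is not irreflexive.
So the class is not modally definable.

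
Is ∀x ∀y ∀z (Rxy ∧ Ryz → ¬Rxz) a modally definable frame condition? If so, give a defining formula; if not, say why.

If a class were modally definable it would be closed under surjective bounded morphisms (Goldblatt–Thomason).
The 3-cycle (worlds w0,w1,w2 with w0→w1→w2→w0) is intransitive. Mapping every world to a single reflexive point • is a surjective bounded morphism; the reflexive point is not intransitive (R••∧R•• but R••).
So no modal formula (or set of formulas) defines exactly the intransitive frames.

Not modally definable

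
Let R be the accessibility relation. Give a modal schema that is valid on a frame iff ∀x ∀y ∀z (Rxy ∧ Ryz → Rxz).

This is transitivity; the standard corresponding axiom is 4: □r → □□r.
Suppose □r→□□r is valid. Take Rxy, Ryz and set V(r)={w : Rxw}. Then □r at x, so □□r at x, so □r at y, so r at z, i.e. Rxz.

□r → □□r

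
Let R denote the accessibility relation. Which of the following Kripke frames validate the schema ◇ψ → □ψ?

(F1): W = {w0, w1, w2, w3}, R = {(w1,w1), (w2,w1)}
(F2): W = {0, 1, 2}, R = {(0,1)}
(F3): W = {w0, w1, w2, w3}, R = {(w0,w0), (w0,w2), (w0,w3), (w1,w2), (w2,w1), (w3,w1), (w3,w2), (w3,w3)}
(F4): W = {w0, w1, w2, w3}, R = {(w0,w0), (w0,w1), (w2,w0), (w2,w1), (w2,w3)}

(F1), (F2)

The schema corresponds to partial functionality: ∀x ∀y ∀z (Rxy ∧ Rxz → y = z).
(F1): condition met.
(F2): condition met.
(F3): fails — w0 sees both w0 and w2.
(F4): fails — w0 sees both w0 and w1.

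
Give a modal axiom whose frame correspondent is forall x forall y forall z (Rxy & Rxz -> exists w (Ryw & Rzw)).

This is convergence; the standard corresponding axiom is .2: ◇□r → □◇r.
Suppose ◇□r→□◇r is valid. Take Rxy, Rxz and set V(r)={w : Ryw}. Then □r at y so ◇□r at x, so □◇r at x, so ◇r at z, giving w with Rzw and Ryw.

◇□r → □◇r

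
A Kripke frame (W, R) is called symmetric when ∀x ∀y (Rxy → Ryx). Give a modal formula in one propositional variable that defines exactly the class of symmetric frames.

A defining formula is r → □◇r (the B axiom).

r → □◇r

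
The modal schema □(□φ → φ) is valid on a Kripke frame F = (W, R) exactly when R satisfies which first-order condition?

Shift-reflexivity

Suppose □(□φ→φ) is valid. Take Rxy and set V(φ)={w : Ryw}. Then at y, □φ holds; since □(□φ→φ) at x, □φ→φ at y, so φ at y, i.e. Ryy.
Conversely, any frame satisfying ∀x ∀y (Rxy → Ryy) validates the schema.
So the correspondent is shift-reflexivity.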